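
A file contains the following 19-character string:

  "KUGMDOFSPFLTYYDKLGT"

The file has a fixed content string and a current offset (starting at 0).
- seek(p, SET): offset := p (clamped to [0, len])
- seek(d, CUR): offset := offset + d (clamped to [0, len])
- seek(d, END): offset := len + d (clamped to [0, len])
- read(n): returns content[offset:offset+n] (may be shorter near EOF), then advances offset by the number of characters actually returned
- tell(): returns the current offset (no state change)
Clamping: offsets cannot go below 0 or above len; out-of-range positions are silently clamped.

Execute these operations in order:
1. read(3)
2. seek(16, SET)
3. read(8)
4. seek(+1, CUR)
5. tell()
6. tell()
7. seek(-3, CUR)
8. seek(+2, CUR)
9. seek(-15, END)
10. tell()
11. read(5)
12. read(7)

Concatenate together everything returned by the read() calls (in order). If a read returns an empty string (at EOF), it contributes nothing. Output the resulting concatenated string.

After 1 (read(3)): returned 'KUG', offset=3
After 2 (seek(16, SET)): offset=16
After 3 (read(8)): returned 'LGT', offset=19
After 4 (seek(+1, CUR)): offset=19
After 5 (tell()): offset=19
After 6 (tell()): offset=19
After 7 (seek(-3, CUR)): offset=16
After 8 (seek(+2, CUR)): offset=18
After 9 (seek(-15, END)): offset=4
After 10 (tell()): offset=4
After 11 (read(5)): returned 'DOFSP', offset=9
After 12 (read(7)): returned 'FLTYYDK', offset=16

Answer: KUGLGTDOFSPFLTYYDK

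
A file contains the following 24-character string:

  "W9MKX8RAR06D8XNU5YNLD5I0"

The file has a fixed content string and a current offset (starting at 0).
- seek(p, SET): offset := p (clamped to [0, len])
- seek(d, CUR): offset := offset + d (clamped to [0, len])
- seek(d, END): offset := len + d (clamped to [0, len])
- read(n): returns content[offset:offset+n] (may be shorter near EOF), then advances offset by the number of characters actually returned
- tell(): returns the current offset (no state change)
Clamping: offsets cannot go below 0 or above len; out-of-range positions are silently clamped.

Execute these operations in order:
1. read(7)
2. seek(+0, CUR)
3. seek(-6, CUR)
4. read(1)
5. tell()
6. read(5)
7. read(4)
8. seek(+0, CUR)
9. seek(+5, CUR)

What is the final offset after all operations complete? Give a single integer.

Answer: 16

Derivation:
After 1 (read(7)): returned 'W9MKX8R', offset=7
After 2 (seek(+0, CUR)): offset=7
After 3 (seek(-6, CUR)): offset=1
After 4 (read(1)): returned '9', offset=2
After 5 (tell()): offset=2
After 6 (read(5)): returned 'MKX8R', offset=7
After 7 (read(4)): returned 'AR06', offset=11
After 8 (seek(+0, CUR)): offset=11
After 9 (seek(+5, CUR)): offset=16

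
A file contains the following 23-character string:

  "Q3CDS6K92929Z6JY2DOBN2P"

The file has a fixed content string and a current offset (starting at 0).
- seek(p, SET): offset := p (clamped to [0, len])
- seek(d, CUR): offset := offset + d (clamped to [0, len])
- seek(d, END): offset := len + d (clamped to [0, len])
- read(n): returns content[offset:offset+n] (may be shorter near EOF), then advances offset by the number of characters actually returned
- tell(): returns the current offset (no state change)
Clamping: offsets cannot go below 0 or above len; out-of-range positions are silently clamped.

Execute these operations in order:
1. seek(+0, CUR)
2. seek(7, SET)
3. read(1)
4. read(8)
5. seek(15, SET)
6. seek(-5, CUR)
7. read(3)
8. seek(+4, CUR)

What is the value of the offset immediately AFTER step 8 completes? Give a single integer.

Answer: 17

Derivation:
After 1 (seek(+0, CUR)): offset=0
After 2 (seek(7, SET)): offset=7
After 3 (read(1)): returned '9', offset=8
After 4 (read(8)): returned '2929Z6JY', offset=16
After 5 (seek(15, SET)): offset=15
After 6 (seek(-5, CUR)): offset=10
After 7 (read(3)): returned '29Z', offset=13
After 8 (seek(+4, CUR)): offset=17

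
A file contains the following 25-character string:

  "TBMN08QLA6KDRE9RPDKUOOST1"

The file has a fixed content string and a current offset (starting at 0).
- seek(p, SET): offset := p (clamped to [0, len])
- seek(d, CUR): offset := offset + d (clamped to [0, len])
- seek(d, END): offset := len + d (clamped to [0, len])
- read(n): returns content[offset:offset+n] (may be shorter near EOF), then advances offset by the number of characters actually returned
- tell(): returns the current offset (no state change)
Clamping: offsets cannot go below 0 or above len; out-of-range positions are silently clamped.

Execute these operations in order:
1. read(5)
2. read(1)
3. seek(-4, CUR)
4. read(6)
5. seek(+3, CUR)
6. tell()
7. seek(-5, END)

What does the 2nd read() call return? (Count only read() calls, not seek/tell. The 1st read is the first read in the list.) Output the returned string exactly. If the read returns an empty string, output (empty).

After 1 (read(5)): returned 'TBMN0', offset=5
After 2 (read(1)): returned '8', offset=6
After 3 (seek(-4, CUR)): offset=2
After 4 (read(6)): returned 'MN08QL', offset=8
After 5 (seek(+3, CUR)): offset=11
After 6 (tell()): offset=11
After 7 (seek(-5, END)): offset=20

Answer: 8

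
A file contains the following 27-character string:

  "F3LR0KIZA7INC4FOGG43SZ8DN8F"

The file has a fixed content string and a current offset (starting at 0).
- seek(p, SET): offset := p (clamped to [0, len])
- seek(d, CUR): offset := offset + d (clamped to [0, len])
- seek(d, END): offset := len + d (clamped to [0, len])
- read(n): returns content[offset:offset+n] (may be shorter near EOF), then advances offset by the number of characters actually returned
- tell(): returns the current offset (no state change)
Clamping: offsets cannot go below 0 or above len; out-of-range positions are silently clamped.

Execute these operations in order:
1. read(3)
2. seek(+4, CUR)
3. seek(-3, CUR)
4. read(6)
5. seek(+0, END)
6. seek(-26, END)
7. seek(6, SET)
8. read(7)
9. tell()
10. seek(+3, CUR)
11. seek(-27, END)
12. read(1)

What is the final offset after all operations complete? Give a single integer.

Answer: 1

Derivation:
After 1 (read(3)): returned 'F3L', offset=3
After 2 (seek(+4, CUR)): offset=7
After 3 (seek(-3, CUR)): offset=4
After 4 (read(6)): returned '0KIZA7', offset=10
After 5 (seek(+0, END)): offset=27
After 6 (seek(-26, END)): offset=1
After 7 (seek(6, SET)): offset=6
After 8 (read(7)): returned 'IZA7INC', offset=13
After 9 (tell()): offset=13
After 10 (seek(+3, CUR)): offset=16
After 11 (seek(-27, END)): offset=0
After 12 (read(1)): returned 'F', offset=1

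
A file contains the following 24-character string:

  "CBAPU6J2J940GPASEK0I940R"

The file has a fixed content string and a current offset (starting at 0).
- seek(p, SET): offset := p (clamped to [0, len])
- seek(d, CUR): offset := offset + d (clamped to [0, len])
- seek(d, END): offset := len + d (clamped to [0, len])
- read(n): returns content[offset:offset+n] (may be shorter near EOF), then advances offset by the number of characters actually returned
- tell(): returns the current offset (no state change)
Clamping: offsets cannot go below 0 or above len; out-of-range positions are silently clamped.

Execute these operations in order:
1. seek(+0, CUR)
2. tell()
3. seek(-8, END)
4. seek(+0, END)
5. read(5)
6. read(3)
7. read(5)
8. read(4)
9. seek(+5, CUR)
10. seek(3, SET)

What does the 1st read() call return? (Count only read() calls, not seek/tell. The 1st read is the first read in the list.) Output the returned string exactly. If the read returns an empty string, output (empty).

After 1 (seek(+0, CUR)): offset=0
After 2 (tell()): offset=0
After 3 (seek(-8, END)): offset=16
After 4 (seek(+0, END)): offset=24
After 5 (read(5)): returned '', offset=24
After 6 (read(3)): returned '', offset=24
After 7 (read(5)): returned '', offset=24
After 8 (read(4)): returned '', offset=24
After 9 (seek(+5, CUR)): offset=24
After 10 (seek(3, SET)): offset=3

Answer: (empty)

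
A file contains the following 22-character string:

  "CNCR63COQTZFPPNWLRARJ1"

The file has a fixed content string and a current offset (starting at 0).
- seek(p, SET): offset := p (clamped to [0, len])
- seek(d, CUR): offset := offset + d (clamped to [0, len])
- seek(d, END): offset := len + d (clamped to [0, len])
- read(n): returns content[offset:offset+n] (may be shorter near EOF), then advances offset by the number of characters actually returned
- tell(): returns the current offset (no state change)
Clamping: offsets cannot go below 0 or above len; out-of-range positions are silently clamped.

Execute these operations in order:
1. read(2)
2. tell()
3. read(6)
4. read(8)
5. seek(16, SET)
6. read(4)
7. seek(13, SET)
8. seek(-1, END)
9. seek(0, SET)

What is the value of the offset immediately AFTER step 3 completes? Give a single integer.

Answer: 8

Derivation:
After 1 (read(2)): returned 'CN', offset=2
After 2 (tell()): offset=2
After 3 (read(6)): returned 'CR63CO', offset=8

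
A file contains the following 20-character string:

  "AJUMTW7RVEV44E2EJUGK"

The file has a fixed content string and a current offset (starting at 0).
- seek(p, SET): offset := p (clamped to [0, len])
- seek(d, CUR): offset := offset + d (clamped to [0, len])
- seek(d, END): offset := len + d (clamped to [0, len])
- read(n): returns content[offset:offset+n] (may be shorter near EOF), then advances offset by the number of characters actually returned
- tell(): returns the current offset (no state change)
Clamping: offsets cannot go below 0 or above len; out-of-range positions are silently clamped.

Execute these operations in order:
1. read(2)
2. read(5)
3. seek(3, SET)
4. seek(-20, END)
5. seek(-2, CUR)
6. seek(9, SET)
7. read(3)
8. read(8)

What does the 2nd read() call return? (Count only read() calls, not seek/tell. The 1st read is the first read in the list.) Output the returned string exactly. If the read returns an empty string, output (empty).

Answer: UMTW7

Derivation:
After 1 (read(2)): returned 'AJ', offset=2
After 2 (read(5)): returned 'UMTW7', offset=7
After 3 (seek(3, SET)): offset=3
After 4 (seek(-20, END)): offset=0
After 5 (seek(-2, CUR)): offset=0
After 6 (seek(9, SET)): offset=9
After 7 (read(3)): returned 'EV4', offset=12
After 8 (read(8)): returned '4E2EJUGK', offset=20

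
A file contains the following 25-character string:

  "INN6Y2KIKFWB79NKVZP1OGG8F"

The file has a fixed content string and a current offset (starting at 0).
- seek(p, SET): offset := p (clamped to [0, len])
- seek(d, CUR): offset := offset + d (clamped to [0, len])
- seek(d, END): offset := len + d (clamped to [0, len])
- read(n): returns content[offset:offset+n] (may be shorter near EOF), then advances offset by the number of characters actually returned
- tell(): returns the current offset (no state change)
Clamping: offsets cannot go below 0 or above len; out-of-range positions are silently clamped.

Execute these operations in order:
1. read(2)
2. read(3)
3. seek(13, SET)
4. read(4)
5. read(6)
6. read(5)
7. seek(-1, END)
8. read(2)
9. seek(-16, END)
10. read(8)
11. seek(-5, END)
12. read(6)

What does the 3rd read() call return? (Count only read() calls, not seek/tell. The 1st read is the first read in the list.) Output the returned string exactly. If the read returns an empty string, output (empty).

After 1 (read(2)): returned 'IN', offset=2
After 2 (read(3)): returned 'N6Y', offset=5
After 3 (seek(13, SET)): offset=13
After 4 (read(4)): returned '9NKV', offset=17
After 5 (read(6)): returned 'ZP1OGG', offset=23
After 6 (read(5)): returned '8F', offset=25
After 7 (seek(-1, END)): offset=24
After 8 (read(2)): returned 'F', offset=25
After 9 (seek(-16, END)): offset=9
After 10 (read(8)): returned 'FWB79NKV', offset=17
After 11 (seek(-5, END)): offset=20
After 12 (read(6)): returned 'OGG8F', offset=25

Answer: 9NKV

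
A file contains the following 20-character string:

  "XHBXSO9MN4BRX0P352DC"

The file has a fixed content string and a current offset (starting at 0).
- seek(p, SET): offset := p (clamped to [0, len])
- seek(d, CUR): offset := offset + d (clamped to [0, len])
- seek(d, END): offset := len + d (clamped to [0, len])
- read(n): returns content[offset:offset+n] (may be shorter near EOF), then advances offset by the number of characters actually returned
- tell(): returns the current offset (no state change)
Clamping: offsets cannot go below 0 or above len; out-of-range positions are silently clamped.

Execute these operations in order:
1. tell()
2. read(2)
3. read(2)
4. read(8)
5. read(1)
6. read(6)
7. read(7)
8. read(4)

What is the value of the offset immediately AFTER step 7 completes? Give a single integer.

Answer: 20

Derivation:
After 1 (tell()): offset=0
After 2 (read(2)): returned 'XH', offset=2
After 3 (read(2)): returned 'BX', offset=4
After 4 (read(8)): returned 'SO9MN4BR', offset=12
After 5 (read(1)): returned 'X', offset=13
After 6 (read(6)): returned '0P352D', offset=19
After 7 (read(7)): returned 'C', offset=20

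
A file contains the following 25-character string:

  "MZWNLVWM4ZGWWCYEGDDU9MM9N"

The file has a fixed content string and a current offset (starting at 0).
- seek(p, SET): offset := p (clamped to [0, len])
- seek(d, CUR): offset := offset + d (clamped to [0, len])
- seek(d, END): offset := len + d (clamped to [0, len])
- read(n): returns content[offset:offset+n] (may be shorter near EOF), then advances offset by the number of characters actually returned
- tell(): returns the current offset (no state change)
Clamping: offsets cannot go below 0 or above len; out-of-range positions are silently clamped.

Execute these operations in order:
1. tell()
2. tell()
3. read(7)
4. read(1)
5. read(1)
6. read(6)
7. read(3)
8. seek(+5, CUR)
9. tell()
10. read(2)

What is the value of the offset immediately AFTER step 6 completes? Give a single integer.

Answer: 15

Derivation:
After 1 (tell()): offset=0
After 2 (tell()): offset=0
After 3 (read(7)): returned 'MZWNLVW', offset=7
After 4 (read(1)): returned 'M', offset=8
After 5 (read(1)): returned '4', offset=9
After 6 (read(6)): returned 'ZGWWCY', offset=15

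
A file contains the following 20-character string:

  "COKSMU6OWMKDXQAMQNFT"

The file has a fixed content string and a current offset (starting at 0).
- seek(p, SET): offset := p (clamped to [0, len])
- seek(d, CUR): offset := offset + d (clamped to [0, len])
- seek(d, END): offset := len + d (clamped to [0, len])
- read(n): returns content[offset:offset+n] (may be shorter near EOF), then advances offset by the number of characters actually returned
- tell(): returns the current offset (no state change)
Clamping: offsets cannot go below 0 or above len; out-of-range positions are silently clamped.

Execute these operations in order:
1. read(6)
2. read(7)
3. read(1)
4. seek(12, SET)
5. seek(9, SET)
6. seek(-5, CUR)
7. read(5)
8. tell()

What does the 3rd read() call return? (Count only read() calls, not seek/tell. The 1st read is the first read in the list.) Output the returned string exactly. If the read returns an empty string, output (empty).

Answer: Q

Derivation:
After 1 (read(6)): returned 'COKSMU', offset=6
After 2 (read(7)): returned '6OWMKDX', offset=13
After 3 (read(1)): returned 'Q', offset=14
After 4 (seek(12, SET)): offset=12
After 5 (seek(9, SET)): offset=9
After 6 (seek(-5, CUR)): offset=4
After 7 (read(5)): returned 'MU6OW', offset=9
After 8 (tell()): offset=9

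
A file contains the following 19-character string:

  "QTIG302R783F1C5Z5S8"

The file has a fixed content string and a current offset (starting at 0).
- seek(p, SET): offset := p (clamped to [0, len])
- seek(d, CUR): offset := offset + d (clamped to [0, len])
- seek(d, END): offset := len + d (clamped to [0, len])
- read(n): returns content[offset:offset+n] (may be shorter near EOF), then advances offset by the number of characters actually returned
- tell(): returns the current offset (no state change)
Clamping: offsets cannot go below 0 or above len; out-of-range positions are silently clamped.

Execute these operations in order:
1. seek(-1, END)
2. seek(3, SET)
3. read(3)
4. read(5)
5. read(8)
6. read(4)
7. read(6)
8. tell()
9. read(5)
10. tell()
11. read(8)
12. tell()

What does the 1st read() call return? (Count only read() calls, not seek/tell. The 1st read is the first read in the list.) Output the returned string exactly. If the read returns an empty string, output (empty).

Answer: G30

Derivation:
After 1 (seek(-1, END)): offset=18
After 2 (seek(3, SET)): offset=3
After 3 (read(3)): returned 'G30', offset=6
After 4 (read(5)): returned '2R783', offset=11
After 5 (read(8)): returned 'F1C5Z5S8', offset=19
After 6 (read(4)): returned '', offset=19
After 7 (read(6)): returned '', offset=19
After 8 (tell()): offset=19
After 9 (read(5)): returned '', offset=19
After 10 (tell()): offset=19
After 11 (read(8)): returned '', offset=19
After 12 (tell()): offset=19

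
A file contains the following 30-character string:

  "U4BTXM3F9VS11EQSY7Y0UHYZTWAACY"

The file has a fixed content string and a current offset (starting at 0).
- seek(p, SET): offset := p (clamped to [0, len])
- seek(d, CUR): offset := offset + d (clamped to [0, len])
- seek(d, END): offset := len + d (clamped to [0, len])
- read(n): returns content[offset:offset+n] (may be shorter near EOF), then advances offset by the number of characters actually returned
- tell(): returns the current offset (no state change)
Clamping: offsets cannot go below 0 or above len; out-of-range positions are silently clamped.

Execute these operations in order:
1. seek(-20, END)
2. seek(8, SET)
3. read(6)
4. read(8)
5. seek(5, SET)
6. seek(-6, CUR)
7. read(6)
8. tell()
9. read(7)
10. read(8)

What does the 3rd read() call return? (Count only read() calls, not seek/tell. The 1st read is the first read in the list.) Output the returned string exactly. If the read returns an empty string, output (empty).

After 1 (seek(-20, END)): offset=10
After 2 (seek(8, SET)): offset=8
After 3 (read(6)): returned '9VS11E', offset=14
After 4 (read(8)): returned 'QSY7Y0UH', offset=22
After 5 (seek(5, SET)): offset=5
After 6 (seek(-6, CUR)): offset=0
After 7 (read(6)): returned 'U4BTXM', offset=6
After 8 (tell()): offset=6
After 9 (read(7)): returned '3F9VS11', offset=13
After 10 (read(8)): returned 'EQSY7Y0U', offset=21

Answer: U4BTXM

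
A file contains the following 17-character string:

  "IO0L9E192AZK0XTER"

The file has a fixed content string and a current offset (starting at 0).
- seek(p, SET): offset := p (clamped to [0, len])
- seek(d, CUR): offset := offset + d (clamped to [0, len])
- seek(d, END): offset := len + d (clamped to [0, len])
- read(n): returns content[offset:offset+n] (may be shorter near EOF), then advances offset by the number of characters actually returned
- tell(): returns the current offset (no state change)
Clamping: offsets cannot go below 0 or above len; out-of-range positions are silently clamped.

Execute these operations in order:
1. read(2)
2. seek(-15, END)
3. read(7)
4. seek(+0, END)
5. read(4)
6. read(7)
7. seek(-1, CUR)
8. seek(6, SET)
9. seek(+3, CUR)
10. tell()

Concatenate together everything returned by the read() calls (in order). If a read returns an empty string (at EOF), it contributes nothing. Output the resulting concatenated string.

Answer: IO0L9E192

Derivation:
After 1 (read(2)): returned 'IO', offset=2
After 2 (seek(-15, END)): offset=2
After 3 (read(7)): returned '0L9E192', offset=9
After 4 (seek(+0, END)): offset=17
After 5 (read(4)): returned '', offset=17
After 6 (read(7)): returned '', offset=17
After 7 (seek(-1, CUR)): offset=16
After 8 (seek(6, SET)): offset=6
After 9 (seek(+3, CUR)): offset=9
After 10 (tell()): offset=9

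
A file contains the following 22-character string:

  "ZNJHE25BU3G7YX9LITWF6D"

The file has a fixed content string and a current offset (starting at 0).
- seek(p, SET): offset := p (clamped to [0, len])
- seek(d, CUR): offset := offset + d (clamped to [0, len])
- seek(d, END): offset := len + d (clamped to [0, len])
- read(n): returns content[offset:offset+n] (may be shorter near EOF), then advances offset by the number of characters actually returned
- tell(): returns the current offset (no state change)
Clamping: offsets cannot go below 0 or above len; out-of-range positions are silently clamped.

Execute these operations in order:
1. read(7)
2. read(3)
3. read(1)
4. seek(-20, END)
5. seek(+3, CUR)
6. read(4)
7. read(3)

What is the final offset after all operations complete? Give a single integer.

After 1 (read(7)): returned 'ZNJHE25', offset=7
After 2 (read(3)): returned 'BU3', offset=10
After 3 (read(1)): returned 'G', offset=11
After 4 (seek(-20, END)): offset=2
After 5 (seek(+3, CUR)): offset=5
After 6 (read(4)): returned '25BU', offset=9
After 7 (read(3)): returned '3G7', offset=12

Answer: 12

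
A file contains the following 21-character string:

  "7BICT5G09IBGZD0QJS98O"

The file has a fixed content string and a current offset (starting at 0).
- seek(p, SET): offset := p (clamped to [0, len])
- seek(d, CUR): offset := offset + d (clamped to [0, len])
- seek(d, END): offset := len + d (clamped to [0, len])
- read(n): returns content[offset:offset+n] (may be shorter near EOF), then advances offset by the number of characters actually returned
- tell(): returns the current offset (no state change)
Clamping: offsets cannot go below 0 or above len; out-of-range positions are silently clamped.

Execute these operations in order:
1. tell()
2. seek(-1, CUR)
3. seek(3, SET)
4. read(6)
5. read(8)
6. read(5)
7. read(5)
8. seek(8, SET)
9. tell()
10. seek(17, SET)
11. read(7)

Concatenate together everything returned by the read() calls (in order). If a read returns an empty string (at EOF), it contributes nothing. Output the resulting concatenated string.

After 1 (tell()): offset=0
After 2 (seek(-1, CUR)): offset=0
After 3 (seek(3, SET)): offset=3
After 4 (read(6)): returned 'CT5G09', offset=9
After 5 (read(8)): returned 'IBGZD0QJ', offset=17
After 6 (read(5)): returned 'S98O', offset=21
After 7 (read(5)): returned '', offset=21
After 8 (seek(8, SET)): offset=8
After 9 (tell()): offset=8
After 10 (seek(17, SET)): offset=17
After 11 (read(7)): returned 'S98O', offset=21

Answer: CT5G09IBGZD0QJS98OS98O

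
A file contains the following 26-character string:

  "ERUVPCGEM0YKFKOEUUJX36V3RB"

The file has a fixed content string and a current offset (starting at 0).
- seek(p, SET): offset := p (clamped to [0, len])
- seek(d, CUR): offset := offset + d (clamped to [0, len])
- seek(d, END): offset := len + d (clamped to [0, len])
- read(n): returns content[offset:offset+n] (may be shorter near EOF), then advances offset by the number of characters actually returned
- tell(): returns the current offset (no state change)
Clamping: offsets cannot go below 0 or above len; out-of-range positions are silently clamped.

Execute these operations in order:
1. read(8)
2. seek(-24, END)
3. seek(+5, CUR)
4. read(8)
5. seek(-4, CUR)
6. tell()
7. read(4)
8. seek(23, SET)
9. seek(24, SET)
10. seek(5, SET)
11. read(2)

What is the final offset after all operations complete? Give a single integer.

Answer: 7

Derivation:
After 1 (read(8)): returned 'ERUVPCGE', offset=8
After 2 (seek(-24, END)): offset=2
After 3 (seek(+5, CUR)): offset=7
After 4 (read(8)): returned 'EM0YKFKO', offset=15
After 5 (seek(-4, CUR)): offset=11
After 6 (tell()): offset=11
After 7 (read(4)): returned 'KFKO', offset=15
After 8 (seek(23, SET)): offset=23
After 9 (seek(24, SET)): offset=24
After 10 (seek(5, SET)): offset=5
After 11 (read(2)): returned 'CG', offset=7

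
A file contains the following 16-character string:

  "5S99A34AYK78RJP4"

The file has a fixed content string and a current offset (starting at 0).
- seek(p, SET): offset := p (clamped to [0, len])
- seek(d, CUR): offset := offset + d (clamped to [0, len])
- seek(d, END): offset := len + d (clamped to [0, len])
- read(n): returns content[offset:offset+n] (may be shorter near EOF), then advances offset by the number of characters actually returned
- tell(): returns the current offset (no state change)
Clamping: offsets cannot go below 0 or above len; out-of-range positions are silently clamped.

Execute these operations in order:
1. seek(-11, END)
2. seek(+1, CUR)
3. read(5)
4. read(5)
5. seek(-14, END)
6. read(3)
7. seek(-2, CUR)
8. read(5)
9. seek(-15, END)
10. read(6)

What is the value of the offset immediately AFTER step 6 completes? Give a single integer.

After 1 (seek(-11, END)): offset=5
After 2 (seek(+1, CUR)): offset=6
After 3 (read(5)): returned '4AYK7', offset=11
After 4 (read(5)): returned '8RJP4', offset=16
After 5 (seek(-14, END)): offset=2
After 6 (read(3)): returned '99A', offset=5

Answer: 5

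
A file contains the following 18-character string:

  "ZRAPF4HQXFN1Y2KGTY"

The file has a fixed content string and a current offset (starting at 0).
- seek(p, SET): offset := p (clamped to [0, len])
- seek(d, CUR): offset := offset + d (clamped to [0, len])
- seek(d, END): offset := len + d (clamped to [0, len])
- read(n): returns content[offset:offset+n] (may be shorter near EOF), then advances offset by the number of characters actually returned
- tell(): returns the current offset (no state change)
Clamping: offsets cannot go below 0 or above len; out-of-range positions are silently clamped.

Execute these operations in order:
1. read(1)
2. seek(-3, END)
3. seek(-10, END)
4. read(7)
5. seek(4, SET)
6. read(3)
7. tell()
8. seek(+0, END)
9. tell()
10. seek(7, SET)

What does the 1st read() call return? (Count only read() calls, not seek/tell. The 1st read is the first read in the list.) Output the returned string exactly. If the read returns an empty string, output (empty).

Answer: Z

Derivation:
After 1 (read(1)): returned 'Z', offset=1
After 2 (seek(-3, END)): offset=15
After 3 (seek(-10, END)): offset=8
After 4 (read(7)): returned 'XFN1Y2K', offset=15
After 5 (seek(4, SET)): offset=4
After 6 (read(3)): returned 'F4H', offset=7
After 7 (tell()): offset=7
After 8 (seek(+0, END)): offset=18
After 9 (tell()): offset=18
After 10 (seek(7, SET)): offset=7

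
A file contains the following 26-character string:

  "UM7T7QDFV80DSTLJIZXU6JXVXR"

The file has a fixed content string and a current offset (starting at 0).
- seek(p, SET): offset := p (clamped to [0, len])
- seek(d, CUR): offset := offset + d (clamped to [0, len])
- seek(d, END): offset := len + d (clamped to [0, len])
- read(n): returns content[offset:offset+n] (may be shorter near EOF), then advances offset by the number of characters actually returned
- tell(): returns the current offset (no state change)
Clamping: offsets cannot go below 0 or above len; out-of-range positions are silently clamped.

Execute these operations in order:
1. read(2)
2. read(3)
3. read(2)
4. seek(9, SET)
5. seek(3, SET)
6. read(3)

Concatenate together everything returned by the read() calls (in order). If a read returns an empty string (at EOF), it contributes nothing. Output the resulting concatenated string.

Answer: UM7T7QDT7Q

Derivation:
After 1 (read(2)): returned 'UM', offset=2
After 2 (read(3)): returned '7T7', offset=5
After 3 (read(2)): returned 'QD', offset=7
After 4 (seek(9, SET)): offset=9
After 5 (seek(3, SET)): offset=3
After 6 (read(3)): returned 'T7Q', offset=6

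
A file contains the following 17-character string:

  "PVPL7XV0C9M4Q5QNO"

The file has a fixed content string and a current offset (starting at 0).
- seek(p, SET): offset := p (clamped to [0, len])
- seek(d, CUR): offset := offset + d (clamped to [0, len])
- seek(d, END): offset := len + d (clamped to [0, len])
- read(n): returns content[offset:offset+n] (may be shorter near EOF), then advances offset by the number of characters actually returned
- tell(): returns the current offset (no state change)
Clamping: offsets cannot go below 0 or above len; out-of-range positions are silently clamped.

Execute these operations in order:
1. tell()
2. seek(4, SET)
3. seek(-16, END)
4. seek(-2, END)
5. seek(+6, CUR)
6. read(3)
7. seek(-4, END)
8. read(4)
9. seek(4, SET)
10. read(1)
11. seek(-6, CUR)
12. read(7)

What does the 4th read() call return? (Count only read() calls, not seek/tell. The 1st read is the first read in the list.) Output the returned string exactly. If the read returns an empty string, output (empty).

Answer: PVPL7XV

Derivation:
After 1 (tell()): offset=0
After 2 (seek(4, SET)): offset=4
After 3 (seek(-16, END)): offset=1
After 4 (seek(-2, END)): offset=15
After 5 (seek(+6, CUR)): offset=17
After 6 (read(3)): returned '', offset=17
After 7 (seek(-4, END)): offset=13
After 8 (read(4)): returned '5QNO', offset=17
After 9 (seek(4, SET)): offset=4
After 10 (read(1)): returned '7', offset=5
After 11 (seek(-6, CUR)): offset=0
After 12 (read(7)): returned 'PVPL7XV', offset=7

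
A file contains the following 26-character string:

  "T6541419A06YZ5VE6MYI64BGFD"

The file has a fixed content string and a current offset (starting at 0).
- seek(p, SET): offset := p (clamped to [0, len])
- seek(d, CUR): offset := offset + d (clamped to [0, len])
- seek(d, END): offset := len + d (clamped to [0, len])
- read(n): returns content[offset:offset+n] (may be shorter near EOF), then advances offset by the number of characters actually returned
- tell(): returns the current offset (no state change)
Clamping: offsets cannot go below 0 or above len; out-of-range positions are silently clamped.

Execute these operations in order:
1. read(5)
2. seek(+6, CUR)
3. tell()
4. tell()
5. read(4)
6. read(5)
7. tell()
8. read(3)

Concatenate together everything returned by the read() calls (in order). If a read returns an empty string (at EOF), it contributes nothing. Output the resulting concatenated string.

Answer: T6541YZ5VE6MYI64B

Derivation:
After 1 (read(5)): returned 'T6541', offset=5
After 2 (seek(+6, CUR)): offset=11
After 3 (tell()): offset=11
After 4 (tell()): offset=11
After 5 (read(4)): returned 'YZ5V', offset=15
After 6 (read(5)): returned 'E6MYI', offset=20
After 7 (tell()): offset=20
After 8 (read(3)): returned '64B', offset=23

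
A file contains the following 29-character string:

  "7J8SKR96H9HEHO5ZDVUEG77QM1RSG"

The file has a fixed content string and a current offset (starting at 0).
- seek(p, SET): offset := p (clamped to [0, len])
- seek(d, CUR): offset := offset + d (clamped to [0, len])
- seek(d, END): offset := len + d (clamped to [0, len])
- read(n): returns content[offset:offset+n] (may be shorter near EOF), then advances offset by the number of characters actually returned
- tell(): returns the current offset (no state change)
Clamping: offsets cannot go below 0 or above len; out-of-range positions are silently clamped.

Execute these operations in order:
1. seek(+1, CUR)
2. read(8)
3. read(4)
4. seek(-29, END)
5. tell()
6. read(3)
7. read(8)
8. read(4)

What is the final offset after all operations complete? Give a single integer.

After 1 (seek(+1, CUR)): offset=1
After 2 (read(8)): returned 'J8SKR96H', offset=9
After 3 (read(4)): returned '9HEH', offset=13
After 4 (seek(-29, END)): offset=0
After 5 (tell()): offset=0
After 6 (read(3)): returned '7J8', offset=3
After 7 (read(8)): returned 'SKR96H9H', offset=11
After 8 (read(4)): returned 'EHO5', offset=15

Answer: 15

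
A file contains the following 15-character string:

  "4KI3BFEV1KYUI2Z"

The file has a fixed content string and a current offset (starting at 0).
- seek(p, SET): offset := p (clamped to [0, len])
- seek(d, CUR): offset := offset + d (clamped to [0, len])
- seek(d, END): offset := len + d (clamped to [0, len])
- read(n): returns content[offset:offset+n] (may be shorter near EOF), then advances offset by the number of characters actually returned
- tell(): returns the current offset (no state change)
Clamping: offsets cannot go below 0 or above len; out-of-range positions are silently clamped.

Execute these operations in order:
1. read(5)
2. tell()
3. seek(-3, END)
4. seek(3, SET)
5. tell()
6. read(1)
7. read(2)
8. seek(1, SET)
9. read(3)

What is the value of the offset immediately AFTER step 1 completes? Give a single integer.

After 1 (read(5)): returned '4KI3B', offset=5

Answer: 5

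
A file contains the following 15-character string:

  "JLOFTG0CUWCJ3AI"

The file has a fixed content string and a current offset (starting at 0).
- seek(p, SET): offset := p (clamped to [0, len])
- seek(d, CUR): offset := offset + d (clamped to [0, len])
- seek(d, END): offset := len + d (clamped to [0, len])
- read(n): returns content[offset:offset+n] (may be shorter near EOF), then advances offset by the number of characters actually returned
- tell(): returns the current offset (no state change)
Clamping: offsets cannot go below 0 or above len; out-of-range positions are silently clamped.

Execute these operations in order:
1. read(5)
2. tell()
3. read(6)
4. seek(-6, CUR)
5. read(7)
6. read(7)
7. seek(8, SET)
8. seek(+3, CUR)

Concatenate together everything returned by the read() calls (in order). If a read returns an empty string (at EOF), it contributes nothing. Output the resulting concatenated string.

After 1 (read(5)): returned 'JLOFT', offset=5
After 2 (tell()): offset=5
After 3 (read(6)): returned 'G0CUWC', offset=11
After 4 (seek(-6, CUR)): offset=5
After 5 (read(7)): returned 'G0CUWCJ', offset=12
After 6 (read(7)): returned '3AI', offset=15
After 7 (seek(8, SET)): offset=8
After 8 (seek(+3, CUR)): offset=11

Answer: JLOFTG0CUWCG0CUWCJ3AI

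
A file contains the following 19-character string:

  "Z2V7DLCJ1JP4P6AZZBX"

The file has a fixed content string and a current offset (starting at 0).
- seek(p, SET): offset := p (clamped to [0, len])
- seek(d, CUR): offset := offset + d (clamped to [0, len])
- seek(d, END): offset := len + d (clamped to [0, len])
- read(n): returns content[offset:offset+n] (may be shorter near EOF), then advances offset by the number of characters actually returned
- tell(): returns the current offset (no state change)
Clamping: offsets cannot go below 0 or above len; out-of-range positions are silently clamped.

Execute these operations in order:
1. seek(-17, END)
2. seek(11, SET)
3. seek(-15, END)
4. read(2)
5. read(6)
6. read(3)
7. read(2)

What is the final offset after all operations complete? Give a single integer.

Answer: 17

Derivation:
After 1 (seek(-17, END)): offset=2
After 2 (seek(11, SET)): offset=11
After 3 (seek(-15, END)): offset=4
After 4 (read(2)): returned 'DL', offset=6
After 5 (read(6)): returned 'CJ1JP4', offset=12
After 6 (read(3)): returned 'P6A', offset=15
After 7 (read(2)): returned 'ZZ', offset=17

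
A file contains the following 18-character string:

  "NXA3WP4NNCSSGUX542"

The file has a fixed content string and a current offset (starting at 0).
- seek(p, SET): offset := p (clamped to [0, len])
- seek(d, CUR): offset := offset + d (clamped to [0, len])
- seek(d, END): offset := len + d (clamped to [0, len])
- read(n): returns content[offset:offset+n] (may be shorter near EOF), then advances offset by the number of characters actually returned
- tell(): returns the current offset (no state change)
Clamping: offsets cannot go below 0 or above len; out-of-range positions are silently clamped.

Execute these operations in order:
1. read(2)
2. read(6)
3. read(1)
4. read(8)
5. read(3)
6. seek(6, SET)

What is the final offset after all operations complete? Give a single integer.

After 1 (read(2)): returned 'NX', offset=2
After 2 (read(6)): returned 'A3WP4N', offset=8
After 3 (read(1)): returned 'N', offset=9
After 4 (read(8)): returned 'CSSGUX54', offset=17
After 5 (read(3)): returned '2', offset=18
After 6 (seek(6, SET)): offset=6

Answer: 6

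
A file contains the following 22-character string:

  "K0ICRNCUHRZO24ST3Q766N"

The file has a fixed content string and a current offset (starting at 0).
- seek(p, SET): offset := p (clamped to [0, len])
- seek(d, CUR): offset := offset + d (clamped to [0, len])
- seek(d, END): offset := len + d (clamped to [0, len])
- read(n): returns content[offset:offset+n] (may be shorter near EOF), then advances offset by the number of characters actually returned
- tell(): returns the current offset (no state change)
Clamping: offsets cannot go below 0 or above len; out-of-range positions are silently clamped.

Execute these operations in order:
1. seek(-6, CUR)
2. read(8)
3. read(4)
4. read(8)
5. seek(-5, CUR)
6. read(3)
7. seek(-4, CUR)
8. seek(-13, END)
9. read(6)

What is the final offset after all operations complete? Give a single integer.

After 1 (seek(-6, CUR)): offset=0
After 2 (read(8)): returned 'K0ICRNCU', offset=8
After 3 (read(4)): returned 'HRZO', offset=12
After 4 (read(8)): returned '24ST3Q76', offset=20
After 5 (seek(-5, CUR)): offset=15
After 6 (read(3)): returned 'T3Q', offset=18
After 7 (seek(-4, CUR)): offset=14
After 8 (seek(-13, END)): offset=9
After 9 (read(6)): returned 'RZO24S', offset=15

Answer: 15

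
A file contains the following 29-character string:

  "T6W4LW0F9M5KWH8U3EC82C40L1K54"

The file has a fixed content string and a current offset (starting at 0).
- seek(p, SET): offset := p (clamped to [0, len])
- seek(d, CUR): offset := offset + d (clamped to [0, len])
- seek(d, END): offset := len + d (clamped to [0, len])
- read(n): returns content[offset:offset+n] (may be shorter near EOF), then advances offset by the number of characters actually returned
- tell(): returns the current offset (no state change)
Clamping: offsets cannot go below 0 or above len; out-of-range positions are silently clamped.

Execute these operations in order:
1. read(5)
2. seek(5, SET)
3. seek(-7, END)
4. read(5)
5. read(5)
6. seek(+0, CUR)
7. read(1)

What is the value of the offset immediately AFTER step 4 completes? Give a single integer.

Answer: 27

Derivation:
After 1 (read(5)): returned 'T6W4L', offset=5
After 2 (seek(5, SET)): offset=5
After 3 (seek(-7, END)): offset=22
After 4 (read(5)): returned '40L1K', offset=27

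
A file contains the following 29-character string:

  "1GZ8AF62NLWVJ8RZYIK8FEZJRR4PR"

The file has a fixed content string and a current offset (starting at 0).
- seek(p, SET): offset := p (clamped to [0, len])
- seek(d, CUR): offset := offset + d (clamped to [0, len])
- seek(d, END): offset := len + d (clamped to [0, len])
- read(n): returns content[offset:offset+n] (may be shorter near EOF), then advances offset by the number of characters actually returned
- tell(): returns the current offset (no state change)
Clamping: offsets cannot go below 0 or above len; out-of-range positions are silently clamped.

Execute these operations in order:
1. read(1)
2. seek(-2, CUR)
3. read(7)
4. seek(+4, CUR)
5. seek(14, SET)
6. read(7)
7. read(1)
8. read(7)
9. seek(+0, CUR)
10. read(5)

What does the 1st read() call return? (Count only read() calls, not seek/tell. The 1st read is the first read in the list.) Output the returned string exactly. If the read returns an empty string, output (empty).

After 1 (read(1)): returned '1', offset=1
After 2 (seek(-2, CUR)): offset=0
After 3 (read(7)): returned '1GZ8AF6', offset=7
After 4 (seek(+4, CUR)): offset=11
After 5 (seek(14, SET)): offset=14
After 6 (read(7)): returned 'RZYIK8F', offset=21
After 7 (read(1)): returned 'E', offset=22
After 8 (read(7)): returned 'ZJRR4PR', offset=29
After 9 (seek(+0, CUR)): offset=29
After 10 (read(5)): returned '', offset=29

Answer: 1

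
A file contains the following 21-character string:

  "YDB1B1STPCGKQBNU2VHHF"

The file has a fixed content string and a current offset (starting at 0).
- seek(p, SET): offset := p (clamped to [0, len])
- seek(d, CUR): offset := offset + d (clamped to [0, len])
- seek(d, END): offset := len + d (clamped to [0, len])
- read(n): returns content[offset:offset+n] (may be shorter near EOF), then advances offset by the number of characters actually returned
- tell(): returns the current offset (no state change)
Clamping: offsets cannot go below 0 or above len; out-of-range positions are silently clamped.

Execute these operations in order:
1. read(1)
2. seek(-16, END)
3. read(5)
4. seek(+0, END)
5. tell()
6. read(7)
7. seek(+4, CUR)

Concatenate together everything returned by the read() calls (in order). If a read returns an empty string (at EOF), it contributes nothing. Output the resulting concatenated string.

After 1 (read(1)): returned 'Y', offset=1
After 2 (seek(-16, END)): offset=5
After 3 (read(5)): returned '1STPC', offset=10
After 4 (seek(+0, END)): offset=21
After 5 (tell()): offset=21
After 6 (read(7)): returned '', offset=21
After 7 (seek(+4, CUR)): offset=21

Answer: Y1STPC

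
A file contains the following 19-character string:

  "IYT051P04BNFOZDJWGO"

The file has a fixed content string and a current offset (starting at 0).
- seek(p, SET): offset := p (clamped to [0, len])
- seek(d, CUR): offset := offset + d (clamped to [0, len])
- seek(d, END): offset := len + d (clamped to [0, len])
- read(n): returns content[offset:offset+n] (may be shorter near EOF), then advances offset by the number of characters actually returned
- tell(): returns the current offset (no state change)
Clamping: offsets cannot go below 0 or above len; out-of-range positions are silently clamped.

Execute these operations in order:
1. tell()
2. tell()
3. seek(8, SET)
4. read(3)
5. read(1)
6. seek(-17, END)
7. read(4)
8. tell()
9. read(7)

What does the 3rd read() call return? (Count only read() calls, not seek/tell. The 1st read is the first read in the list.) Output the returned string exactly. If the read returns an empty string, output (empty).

Answer: T051

Derivation:
After 1 (tell()): offset=0
After 2 (tell()): offset=0
After 3 (seek(8, SET)): offset=8
After 4 (read(3)): returned '4BN', offset=11
After 5 (read(1)): returned 'F', offset=12
After 6 (seek(-17, END)): offset=2
After 7 (read(4)): returned 'T051', offset=6
After 8 (tell()): offset=6
After 9 (read(7)): returned 'P04BNFO', offset=13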